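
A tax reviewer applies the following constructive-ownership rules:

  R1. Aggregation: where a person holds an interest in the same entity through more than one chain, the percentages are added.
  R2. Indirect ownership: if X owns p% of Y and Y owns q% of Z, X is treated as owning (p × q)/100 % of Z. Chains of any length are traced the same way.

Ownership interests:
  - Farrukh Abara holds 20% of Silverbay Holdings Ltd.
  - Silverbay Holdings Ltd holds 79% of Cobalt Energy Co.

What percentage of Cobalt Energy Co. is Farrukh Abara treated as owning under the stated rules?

Chain via Silverbay Holdings Ltd (R2): 20% × 79% = 15.8% of Cobalt Energy Co.

15.8%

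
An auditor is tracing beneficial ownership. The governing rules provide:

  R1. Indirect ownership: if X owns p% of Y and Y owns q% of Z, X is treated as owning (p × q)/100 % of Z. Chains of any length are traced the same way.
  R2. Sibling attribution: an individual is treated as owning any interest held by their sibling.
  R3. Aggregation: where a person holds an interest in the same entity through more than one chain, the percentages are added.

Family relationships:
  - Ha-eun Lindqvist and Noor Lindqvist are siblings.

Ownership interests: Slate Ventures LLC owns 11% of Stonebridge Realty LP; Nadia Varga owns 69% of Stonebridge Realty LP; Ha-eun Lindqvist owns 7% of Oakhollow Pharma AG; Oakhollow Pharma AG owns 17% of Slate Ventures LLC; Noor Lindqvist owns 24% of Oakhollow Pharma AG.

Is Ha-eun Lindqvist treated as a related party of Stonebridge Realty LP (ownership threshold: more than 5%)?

By sibling attribution (R2), Ha-eun Lindqvist is treated as also owning Noor Lindqvist's interest in Oakhollow Pharma AG, giving 7% + 24% = 31%.
Chain via Oakhollow Pharma AG → Slate Ventures LLC (R1): 31% × 17% × 11% = 0.5797% of Stonebridge Realty LP.
0.5797% does not exceed the 5% threshold, so Ha-eun is not a related party to Stonebridge Realty LP.

No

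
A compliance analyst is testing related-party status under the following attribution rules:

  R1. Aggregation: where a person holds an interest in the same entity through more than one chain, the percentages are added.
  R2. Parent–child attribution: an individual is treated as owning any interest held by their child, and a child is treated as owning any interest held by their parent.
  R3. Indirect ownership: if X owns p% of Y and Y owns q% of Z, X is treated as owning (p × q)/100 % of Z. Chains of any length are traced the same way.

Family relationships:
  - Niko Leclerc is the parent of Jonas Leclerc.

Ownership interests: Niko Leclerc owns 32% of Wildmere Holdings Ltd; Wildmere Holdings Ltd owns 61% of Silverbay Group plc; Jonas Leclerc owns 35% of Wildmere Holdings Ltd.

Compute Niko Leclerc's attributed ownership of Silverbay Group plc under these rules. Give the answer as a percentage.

By parent–child attribution (R2), Niko Leclerc is treated as also owning Jonas Leclerc's interest in Wildmere Holdings Ltd, giving 32% + 35% = 67%.
Chain via Wildmere Holdings Ltd (R3): 67% × 61% = 40.87% of Silverbay Group plc.

40.87%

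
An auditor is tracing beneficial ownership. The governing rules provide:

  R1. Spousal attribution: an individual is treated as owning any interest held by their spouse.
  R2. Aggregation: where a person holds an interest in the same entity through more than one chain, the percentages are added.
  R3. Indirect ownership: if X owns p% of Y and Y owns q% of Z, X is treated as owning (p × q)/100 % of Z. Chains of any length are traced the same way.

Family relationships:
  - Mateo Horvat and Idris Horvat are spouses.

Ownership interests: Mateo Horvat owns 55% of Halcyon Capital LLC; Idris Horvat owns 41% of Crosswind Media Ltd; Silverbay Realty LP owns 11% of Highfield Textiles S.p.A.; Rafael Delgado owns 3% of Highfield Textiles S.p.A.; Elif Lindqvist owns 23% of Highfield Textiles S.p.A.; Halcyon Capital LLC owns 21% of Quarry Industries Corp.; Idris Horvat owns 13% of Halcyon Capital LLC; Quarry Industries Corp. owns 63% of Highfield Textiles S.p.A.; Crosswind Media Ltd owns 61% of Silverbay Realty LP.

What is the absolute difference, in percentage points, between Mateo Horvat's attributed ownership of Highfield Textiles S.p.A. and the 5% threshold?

By spousal attribution (R1), Mateo Horvat is treated as also owning Idris Horvat's interest in Halcyon Capital LLC, giving 55% + 13% = 68%.
By spousal attribution (R1), Mateo Horvat is treated as owning Idris Horvat's 41% interest in Crosswind Media Ltd.
Chain via Halcyon Capital LLC → Quarry Industries Corp. (R3): 68% × 21% × 63% = 8.9964% of Highfield Textiles S.p.A.
Chain via Crosswind Media Ltd → Silverbay Realty LP (R3): 41% × 61% × 11% = 2.7511% of Highfield Textiles S.p.A.
Aggregating (R2): 8.9964% + 2.7511% = 11.7475%.
11.7475% exceeds the 5% threshold by 6.7475 percentage points.

6.7475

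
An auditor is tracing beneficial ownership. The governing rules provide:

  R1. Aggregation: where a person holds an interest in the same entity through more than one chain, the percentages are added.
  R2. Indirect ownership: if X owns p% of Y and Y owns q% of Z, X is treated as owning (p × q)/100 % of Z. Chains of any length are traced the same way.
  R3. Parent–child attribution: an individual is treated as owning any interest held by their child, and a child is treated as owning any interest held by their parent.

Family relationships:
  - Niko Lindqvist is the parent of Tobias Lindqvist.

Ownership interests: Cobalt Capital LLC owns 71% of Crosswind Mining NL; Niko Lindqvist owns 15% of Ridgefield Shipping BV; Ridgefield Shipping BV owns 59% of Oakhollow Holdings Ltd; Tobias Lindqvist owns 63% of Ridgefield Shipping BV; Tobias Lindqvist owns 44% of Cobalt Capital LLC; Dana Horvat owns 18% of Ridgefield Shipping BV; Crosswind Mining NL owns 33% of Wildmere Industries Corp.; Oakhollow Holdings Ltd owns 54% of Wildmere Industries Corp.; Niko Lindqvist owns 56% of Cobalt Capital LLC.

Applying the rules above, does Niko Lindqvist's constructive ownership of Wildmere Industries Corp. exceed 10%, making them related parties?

By parent–child attribution (R3), Niko Lindqvist is treated as also owning Tobias Lindqvist's interest in Ridgefield Shipping BV, giving 15% + 63% = 78%.
By parent–child attribution (R3), Niko Lindqvist is treated as also owning Tobias Lindqvist's interest in Cobalt Capital LLC, giving 56% + 44% = 100%.
Chain via Ridgefield Shipping BV → Oakhollow Holdings Ltd (R2): 78% × 59% × 54% = 24.8508% of Wildmere Industries Corp.
Chain via Cobalt Capital LLC → Crosswind Mining NL (R2): 100% × 71% × 33% = 23.43% of Wildmere Industries Corp.
Aggregating (R1): 24.8508% + 23.43% = 48.2808%.
48.2808% exceeds the 10% threshold, so Niko is a related party to Wildmere Industries Corp.

Yes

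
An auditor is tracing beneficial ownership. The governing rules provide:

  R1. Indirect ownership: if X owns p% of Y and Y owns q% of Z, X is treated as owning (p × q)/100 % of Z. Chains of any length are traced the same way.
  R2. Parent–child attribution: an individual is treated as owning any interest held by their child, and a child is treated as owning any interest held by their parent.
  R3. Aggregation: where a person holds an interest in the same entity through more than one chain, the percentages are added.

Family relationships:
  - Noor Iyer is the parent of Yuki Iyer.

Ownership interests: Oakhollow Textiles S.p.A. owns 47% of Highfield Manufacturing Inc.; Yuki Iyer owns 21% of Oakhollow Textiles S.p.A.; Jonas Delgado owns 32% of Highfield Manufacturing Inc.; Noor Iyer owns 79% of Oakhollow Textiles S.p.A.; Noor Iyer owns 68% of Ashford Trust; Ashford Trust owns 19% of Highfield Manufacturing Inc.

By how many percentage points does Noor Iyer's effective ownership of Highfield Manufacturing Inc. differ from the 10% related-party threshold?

By parent–child attribution (R2), Noor Iyer is treated as also owning Yuki Iyer's interest in Oakhollow Textiles S.p.A, giving 79% + 21% = 100%.
Chain via Oakhollow Textiles S.p.A. (R1): 100% × 47% = 47% of Highfield Manufacturing Inc.
Chain via Ashford Trust (R1): 68% × 19% = 12.92% of Highfield Manufacturing Inc.
Aggregating (R3): 47% + 12.92% = 59.92%.
59.92% exceeds the 10% threshold by 49.92 percentage points.

49.92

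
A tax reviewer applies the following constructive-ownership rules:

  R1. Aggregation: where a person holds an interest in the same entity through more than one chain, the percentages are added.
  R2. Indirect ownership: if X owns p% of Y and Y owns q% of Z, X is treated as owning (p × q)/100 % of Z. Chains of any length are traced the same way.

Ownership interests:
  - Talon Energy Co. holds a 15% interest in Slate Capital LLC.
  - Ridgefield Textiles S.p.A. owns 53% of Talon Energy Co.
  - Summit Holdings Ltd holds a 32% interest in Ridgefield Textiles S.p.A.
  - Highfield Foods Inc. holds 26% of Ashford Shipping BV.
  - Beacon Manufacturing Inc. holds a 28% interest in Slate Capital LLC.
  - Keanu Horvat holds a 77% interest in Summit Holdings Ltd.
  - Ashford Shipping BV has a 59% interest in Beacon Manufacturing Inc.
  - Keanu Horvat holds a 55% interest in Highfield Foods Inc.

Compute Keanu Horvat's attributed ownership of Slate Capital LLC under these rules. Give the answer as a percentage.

Chain via Summit Holdings Ltd → Ridgefield Textiles S.p.A. → Talon Energy Co. (R2): 77% × 32% × 53% × 15% = 1.95888% of Slate Capital LLC.
Chain via Highfield Foods Inc. → Ashford Shipping BV → Beacon Manufacturing Inc. (R2): 55% × 26% × 59% × 28% = 2.36236% of Slate Capital LLC.
Aggregating (R1): 1.95888% + 2.36236% = 4.32124%.

4.32124%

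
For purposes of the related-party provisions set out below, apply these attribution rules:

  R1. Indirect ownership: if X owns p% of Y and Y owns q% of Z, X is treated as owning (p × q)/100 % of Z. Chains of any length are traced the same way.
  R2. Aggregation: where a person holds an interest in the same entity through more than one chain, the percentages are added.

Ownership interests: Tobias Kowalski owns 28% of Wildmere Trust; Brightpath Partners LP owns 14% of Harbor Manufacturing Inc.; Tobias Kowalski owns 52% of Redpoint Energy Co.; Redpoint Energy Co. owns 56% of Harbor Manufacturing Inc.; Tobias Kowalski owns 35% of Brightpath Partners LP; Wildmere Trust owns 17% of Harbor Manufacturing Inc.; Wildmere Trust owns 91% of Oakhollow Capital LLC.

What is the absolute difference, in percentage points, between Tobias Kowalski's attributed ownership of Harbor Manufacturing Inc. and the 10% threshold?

Chain via Brightpath Partners LP (R1): 35% × 14% = 4.9% of Harbor Manufacturing Inc.
Chain via Redpoint Energy Co. (R1): 52% × 56% = 29.12% of Harbor Manufacturing Inc.
Chain via Wildmere Trust (R1): 28% × 17% = 4.76% of Harbor Manufacturing Inc.
Aggregating (R2): 4.9% + 29.12% + 4.76% = 38.78%.
38.78% exceeds the 10% threshold by 28.78 percentage points.

28.78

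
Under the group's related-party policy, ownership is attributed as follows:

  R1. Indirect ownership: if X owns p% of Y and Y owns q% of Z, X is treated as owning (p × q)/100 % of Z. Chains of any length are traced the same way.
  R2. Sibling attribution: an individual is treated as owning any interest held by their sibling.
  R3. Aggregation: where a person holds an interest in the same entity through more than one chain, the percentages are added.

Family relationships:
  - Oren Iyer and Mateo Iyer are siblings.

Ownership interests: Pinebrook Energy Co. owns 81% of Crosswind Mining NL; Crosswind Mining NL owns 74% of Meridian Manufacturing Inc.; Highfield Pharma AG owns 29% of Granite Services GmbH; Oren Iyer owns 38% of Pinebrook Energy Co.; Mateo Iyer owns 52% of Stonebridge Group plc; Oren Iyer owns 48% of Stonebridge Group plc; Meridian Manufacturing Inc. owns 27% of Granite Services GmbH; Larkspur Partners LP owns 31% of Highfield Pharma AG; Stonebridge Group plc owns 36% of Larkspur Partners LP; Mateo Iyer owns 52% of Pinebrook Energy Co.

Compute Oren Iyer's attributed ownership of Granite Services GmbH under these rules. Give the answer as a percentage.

By sibling attribution (R2), Oren Iyer is treated as also owning Mateo Iyer's interest in Stonebridge Group plc, giving 48% + 52% = 100%.
By sibling attribution (R2), Oren Iyer is treated as also owning Mateo Iyer's interest in Pinebrook Energy Co, giving 38% + 52% = 90%.
Chain via Stonebridge Group plc → Larkspur Partners LP → Highfield Pharma AG (R1): 100% × 36% × 31% × 29% = 3.2364% of Granite Services GmbH.
Chain via Pinebrook Energy Co. → Crosswind Mining NL → Meridian Manufacturing Inc. (R1): 90% × 81% × 74% × 27% = 14.56542% of Granite Services GmbH.
Aggregating (R3): 3.2364% + 14.56542% = 17.80182%.

17.80182%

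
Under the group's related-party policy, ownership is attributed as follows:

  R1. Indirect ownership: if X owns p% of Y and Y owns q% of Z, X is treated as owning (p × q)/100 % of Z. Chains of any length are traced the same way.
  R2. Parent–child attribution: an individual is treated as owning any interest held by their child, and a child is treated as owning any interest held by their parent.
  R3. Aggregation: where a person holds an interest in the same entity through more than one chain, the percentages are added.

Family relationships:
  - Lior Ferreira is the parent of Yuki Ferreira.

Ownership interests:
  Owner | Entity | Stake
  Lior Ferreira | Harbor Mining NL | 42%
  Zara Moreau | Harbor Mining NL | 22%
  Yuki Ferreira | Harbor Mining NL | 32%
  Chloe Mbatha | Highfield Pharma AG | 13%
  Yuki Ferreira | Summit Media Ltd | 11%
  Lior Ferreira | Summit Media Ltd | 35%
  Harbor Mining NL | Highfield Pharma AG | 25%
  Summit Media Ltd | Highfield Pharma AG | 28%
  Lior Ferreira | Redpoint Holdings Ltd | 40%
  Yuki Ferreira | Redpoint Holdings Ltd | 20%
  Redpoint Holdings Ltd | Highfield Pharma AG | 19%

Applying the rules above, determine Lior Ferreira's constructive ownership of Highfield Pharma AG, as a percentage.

By parent–child attribution (R2), Lior Ferreira is treated as also owning Yuki Ferreira's interest in Harbor Mining NL, giving 42% + 32% = 74%.
By parent–child attribution (R2), Lior Ferreira is treated as also owning Yuki Ferreira's interest in Summit Media Ltd, giving 35% + 11% = 46%.
By parent–child attribution (R2), Lior Ferreira is treated as also owning Yuki Ferreira's interest in Redpoint Holdings Ltd, giving 40% + 20% = 60%.
Chain via Harbor Mining NL (R1): 74% × 25% = 18.5% of Highfield Pharma AG.
Chain via Summit Media Ltd (R1): 46% × 28% = 12.88% of Highfield Pharma AG.
Chain via Redpoint Holdings Ltd (R1): 60% × 19% = 11.4% of Highfield Pharma AG.
Aggregating (R3): 18.5% + 12.88% + 11.4% = 42.78%.

42.78%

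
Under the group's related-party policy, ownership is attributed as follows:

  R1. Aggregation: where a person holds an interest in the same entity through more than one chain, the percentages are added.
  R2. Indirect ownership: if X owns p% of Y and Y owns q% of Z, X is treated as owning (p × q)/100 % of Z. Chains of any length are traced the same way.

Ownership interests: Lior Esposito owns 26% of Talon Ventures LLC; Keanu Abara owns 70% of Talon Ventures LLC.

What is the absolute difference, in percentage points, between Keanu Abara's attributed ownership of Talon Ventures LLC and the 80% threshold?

Direct interest in Talon Ventures LLC: 70%.
70% falls short of the 80% threshold by 10 percentage points.

10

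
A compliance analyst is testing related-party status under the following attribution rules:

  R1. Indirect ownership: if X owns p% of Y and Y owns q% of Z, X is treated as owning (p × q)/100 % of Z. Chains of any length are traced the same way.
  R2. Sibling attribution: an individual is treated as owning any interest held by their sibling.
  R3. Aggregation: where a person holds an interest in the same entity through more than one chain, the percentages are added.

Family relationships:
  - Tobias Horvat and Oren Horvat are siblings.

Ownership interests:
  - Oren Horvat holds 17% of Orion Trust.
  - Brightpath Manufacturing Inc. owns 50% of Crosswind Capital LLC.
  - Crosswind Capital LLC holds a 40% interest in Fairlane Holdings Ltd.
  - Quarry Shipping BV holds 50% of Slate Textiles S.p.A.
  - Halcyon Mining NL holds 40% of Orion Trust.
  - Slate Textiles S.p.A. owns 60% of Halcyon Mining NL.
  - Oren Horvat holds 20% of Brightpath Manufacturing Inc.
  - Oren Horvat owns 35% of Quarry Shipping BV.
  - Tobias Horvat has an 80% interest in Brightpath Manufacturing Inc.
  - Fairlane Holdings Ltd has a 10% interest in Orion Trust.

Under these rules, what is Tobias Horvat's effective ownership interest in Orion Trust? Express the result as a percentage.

23.2%

By sibling attribution (R2), Tobias Horvat is treated as also owning Oren Horvat's interest in Brightpath Manufacturing Inc, giving 80% + 20% = 100%.
By sibling attribution (R2), Tobias Horvat is treated as owning Oren Horvat's 35% interest in Quarry Shipping BV.
By sibling attribution (R2), Tobias Horvat is treated as owning Oren Horvat's 17% interest in Orion Trust.
Chain via Brightpath Manufacturing Inc. → Crosswind Capital LLC → Fairlane Holdings Ltd (R1): 100% × 50% × 40% × 10% = 2% of Orion Trust.
Chain via Quarry Shipping BV → Slate Textiles S.p.A. → Halcyon Mining NL (R1): 35% × 50% × 60% × 40% = 4.2% of Orion Trust.
Direct interest in Orion Trust: 17%.
Aggregating (R3): 2% + 4.2% + 17% = 23.2%.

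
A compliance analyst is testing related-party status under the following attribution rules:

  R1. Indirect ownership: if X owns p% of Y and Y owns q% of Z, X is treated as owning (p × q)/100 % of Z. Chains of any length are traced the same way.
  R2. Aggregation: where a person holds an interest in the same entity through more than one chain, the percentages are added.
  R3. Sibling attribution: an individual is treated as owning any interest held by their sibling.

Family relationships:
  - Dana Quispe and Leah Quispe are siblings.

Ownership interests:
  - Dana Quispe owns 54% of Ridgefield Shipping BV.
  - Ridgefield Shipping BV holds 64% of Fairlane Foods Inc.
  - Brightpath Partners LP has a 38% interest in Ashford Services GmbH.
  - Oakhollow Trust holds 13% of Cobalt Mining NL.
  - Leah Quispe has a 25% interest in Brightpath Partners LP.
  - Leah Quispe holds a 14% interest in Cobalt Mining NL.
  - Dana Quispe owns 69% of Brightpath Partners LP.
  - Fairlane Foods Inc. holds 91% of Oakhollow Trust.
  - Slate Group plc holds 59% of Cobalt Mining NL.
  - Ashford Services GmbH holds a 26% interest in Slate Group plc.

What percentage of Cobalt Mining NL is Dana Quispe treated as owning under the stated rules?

23.567896%

By sibling attribution (R3), Dana Quispe is treated as also owning Leah Quispe's interest in Brightpath Partners LP, giving 69% + 25% = 94%.
By sibling attribution (R3), Dana Quispe is treated as owning Leah Quispe's 14% interest in Cobalt Mining NL.
Chain via Ridgefield Shipping BV → Fairlane Foods Inc. → Oakhollow Trust (R1): 54% × 64% × 91% × 13% = 4.088448% of Cobalt Mining NL.
Chain via Brightpath Partners LP → Ashford Services GmbH → Slate Group plc (R1): 94% × 38% × 26% × 59% = 5.479448% of Cobalt Mining NL.
Direct interest in Cobalt Mining NL: 14%.
Aggregating (R2): 4.088448% + 5.479448% + 14% = 23.567896%.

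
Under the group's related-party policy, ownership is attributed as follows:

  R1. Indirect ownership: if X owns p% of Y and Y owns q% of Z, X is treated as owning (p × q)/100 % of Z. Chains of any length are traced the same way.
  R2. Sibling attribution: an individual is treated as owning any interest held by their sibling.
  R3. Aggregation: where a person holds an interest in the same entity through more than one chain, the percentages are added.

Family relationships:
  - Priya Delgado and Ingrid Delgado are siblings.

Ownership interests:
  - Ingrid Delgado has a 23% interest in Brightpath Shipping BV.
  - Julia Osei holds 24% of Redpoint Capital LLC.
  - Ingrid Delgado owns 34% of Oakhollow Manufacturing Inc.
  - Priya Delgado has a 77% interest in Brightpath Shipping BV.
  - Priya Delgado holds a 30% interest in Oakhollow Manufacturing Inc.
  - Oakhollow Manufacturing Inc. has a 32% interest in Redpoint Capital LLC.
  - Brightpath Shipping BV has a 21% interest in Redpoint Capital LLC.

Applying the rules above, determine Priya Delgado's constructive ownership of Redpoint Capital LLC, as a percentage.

41.48%

By sibling attribution (R2), Priya Delgado is treated as also owning Ingrid Delgado's interest in Brightpath Shipping BV, giving 77% + 23% = 100%.
By sibling attribution (R2), Priya Delgado is treated as also owning Ingrid Delgado's interest in Oakhollow Manufacturing Inc, giving 30% + 34% = 64%.
Chain via Brightpath Shipping BV (R1): 100% × 21% = 21% of Redpoint Capital LLC.
Chain via Oakhollow Manufacturing Inc. (R1): 64% × 32% = 20.48% of Redpoint Capital LLC.
Aggregating (R3): 21% + 20.48% = 41.48%.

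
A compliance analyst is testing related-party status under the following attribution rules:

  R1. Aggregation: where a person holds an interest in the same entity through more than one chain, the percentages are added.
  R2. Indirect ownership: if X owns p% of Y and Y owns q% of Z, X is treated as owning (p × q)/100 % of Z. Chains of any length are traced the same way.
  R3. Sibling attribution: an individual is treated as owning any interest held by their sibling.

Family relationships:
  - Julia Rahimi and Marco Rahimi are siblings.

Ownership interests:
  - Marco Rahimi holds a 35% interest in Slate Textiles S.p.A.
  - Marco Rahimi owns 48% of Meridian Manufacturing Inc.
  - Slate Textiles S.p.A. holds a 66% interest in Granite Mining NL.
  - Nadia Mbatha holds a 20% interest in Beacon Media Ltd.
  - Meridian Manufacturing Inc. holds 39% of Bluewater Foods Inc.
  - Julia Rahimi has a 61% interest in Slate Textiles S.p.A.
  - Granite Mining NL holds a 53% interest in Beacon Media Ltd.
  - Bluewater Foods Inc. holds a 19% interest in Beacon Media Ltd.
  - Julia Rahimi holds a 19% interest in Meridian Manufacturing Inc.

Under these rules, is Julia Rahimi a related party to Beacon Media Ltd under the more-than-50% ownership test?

By sibling attribution (R3), Julia Rahimi is treated as also owning Marco Rahimi's interest in Slate Textiles S.p.A, giving 61% + 35% = 96%.
By sibling attribution (R3), Julia Rahimi is treated as also owning Marco Rahimi's interest in Meridian Manufacturing Inc, giving 19% + 48% = 67%.
Chain via Slate Textiles S.p.A. → Granite Mining NL (R2): 96% × 66% × 53% = 33.5808% of Beacon Media Ltd.
Chain via Meridian Manufacturing Inc. → Bluewater Foods Inc. (R2): 67% × 39% × 19% = 4.9647% of Beacon Media Ltd.
Aggregating (R1): 33.5808% + 4.9647% = 38.5455%.
38.5455% does not exceed the 50% threshold, so Julia is not a related party to Beacon Media Ltd.

No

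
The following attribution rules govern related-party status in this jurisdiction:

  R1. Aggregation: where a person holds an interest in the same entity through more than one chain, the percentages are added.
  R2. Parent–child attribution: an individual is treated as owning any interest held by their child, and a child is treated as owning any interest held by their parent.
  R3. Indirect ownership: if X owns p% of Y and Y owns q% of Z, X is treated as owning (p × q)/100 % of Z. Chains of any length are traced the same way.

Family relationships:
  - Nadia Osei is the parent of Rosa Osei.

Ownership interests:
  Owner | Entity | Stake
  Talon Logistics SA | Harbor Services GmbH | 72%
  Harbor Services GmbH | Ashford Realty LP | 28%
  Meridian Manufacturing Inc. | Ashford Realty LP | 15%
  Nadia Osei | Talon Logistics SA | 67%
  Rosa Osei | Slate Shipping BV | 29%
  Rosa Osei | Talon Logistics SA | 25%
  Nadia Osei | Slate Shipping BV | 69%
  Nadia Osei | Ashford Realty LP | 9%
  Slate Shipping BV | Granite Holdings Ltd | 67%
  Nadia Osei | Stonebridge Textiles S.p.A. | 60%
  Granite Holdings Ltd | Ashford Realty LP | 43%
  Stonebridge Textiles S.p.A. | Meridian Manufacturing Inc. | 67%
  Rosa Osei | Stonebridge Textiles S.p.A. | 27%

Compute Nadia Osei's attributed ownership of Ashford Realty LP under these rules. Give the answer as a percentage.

By parent–child attribution (R2), Nadia Osei is treated as also owning Rosa Osei's interest in Talon Logistics SA, giving 67% + 25% = 92%.
By parent–child attribution (R2), Nadia Osei is treated as also owning Rosa Osei's interest in Stonebridge Textiles S.p.A, giving 60% + 27% = 87%.
By parent–child attribution (R2), Nadia Osei is treated as also owning Rosa Osei's interest in Slate Shipping BV, giving 69% + 29% = 98%.
Chain via Talon Logistics SA → Harbor Services GmbH (R3): 92% × 72% × 28% = 18.5472% of Ashford Realty LP.
Chain via Stonebridge Textiles S.p.A. → Meridian Manufacturing Inc. (R3): 87% × 67% × 15% = 8.7435% of Ashford Realty LP.
Chain via Slate Shipping BV → Granite Holdings Ltd (R3): 98% × 67% × 43% = 28.2338% of Ashford Realty LP.
Direct interest in Ashford Realty LP: 9%.
Aggregating (R1): 18.5472% + 8.7435% + 28.2338% + 9% = 64.5245%.

64.5245%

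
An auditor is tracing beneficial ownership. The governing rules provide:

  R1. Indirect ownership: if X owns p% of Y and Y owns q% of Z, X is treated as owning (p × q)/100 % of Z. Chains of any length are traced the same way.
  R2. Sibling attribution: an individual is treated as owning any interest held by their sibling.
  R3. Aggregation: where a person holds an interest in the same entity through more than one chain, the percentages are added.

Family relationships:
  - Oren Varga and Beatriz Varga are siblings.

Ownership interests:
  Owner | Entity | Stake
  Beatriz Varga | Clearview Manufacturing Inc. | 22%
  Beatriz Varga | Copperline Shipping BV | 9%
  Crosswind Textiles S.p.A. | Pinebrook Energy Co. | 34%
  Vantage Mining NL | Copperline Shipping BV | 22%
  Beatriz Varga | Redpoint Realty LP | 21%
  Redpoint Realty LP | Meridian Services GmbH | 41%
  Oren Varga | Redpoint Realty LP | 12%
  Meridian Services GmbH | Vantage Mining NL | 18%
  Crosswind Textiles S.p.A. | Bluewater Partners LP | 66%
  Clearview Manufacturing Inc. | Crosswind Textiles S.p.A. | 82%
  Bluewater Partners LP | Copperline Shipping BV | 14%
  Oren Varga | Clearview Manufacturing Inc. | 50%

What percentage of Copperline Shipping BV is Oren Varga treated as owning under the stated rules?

14.991084%

By sibling attribution (R2), Oren Varga is treated as also owning Beatriz Varga's interest in Clearview Manufacturing Inc, giving 50% + 22% = 72%.
By sibling attribution (R2), Oren Varga is treated as also owning Beatriz Varga's interest in Redpoint Realty LP, giving 12% + 21% = 33%.
By sibling attribution (R2), Oren Varga is treated as owning Beatriz Varga's 9% interest in Copperline Shipping BV.
Chain via Clearview Manufacturing Inc. → Crosswind Textiles S.p.A. → Bluewater Partners LP (R1): 72% × 82% × 66% × 14% = 5.455296% of Copperline Shipping BV.
Chain via Redpoint Realty LP → Meridian Services GmbH → Vantage Mining NL (R1): 33% × 41% × 18% × 22% = 0.535788% of Copperline Shipping BV.
Direct interest in Copperline Shipping BV: 9%.
Aggregating (R3): 5.455296% + 0.535788% + 9% = 14.991084%.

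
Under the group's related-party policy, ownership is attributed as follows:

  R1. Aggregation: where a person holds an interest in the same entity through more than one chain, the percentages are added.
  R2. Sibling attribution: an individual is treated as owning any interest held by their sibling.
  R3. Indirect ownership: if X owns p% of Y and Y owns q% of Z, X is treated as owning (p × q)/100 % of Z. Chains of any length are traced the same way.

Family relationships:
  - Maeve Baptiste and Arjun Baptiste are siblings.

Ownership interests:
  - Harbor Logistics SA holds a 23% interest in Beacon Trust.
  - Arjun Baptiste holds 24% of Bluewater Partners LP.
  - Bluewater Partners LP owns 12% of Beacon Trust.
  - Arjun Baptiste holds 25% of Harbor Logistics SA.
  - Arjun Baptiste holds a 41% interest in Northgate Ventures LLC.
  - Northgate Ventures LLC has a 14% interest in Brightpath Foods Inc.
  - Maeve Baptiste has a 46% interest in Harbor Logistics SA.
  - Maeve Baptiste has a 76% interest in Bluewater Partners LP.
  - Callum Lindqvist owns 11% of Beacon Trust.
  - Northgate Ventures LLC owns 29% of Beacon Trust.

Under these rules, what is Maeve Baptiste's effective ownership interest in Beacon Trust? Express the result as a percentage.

40.22%

By sibling attribution (R2), Maeve Baptiste is treated as also owning Arjun Baptiste's interest in Harbor Logistics SA, giving 46% + 25% = 71%.
By sibling attribution (R2), Maeve Baptiste is treated as also owning Arjun Baptiste's interest in Bluewater Partners LP, giving 76% + 24% = 100%.
By sibling attribution (R2), Maeve Baptiste is treated as owning Arjun Baptiste's 41% interest in Northgate Ventures LLC.
Chain via Harbor Logistics SA (R3): 71% × 23% = 16.33% of Beacon Trust.
Chain via Bluewater Partners LP (R3): 100% × 12% = 12% of Beacon Trust.
Chain via Northgate Ventures LLC (R3): 41% × 29% = 11.89% of Beacon Trust.
Aggregating (R1): 16.33% + 12% + 11.89% = 40.22%.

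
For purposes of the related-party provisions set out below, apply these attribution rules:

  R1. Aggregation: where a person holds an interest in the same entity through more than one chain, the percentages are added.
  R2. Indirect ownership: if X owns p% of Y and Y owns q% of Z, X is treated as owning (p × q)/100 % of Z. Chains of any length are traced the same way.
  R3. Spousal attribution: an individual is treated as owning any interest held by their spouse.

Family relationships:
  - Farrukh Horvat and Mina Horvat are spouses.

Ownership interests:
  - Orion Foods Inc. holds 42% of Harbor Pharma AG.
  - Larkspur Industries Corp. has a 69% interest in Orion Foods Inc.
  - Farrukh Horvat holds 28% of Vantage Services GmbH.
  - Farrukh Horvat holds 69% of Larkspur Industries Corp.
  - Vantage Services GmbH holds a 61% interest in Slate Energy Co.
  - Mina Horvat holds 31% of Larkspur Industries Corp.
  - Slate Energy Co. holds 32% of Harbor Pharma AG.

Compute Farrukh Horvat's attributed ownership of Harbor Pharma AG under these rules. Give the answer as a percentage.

34.4456%

By spousal attribution (R3), Farrukh Horvat is treated as also owning Mina Horvat's interest in Larkspur Industries Corp, giving 69% + 31% = 100%.
Chain via Larkspur Industries Corp. → Orion Foods Inc. (R2): 100% × 69% × 42% = 28.98% of Harbor Pharma AG.
Chain via Vantage Services GmbH → Slate Energy Co. (R2): 28% × 61% × 32% = 5.4656% of Harbor Pharma AG.
Aggregating (R1): 28.98% + 5.4656% = 34.4456%.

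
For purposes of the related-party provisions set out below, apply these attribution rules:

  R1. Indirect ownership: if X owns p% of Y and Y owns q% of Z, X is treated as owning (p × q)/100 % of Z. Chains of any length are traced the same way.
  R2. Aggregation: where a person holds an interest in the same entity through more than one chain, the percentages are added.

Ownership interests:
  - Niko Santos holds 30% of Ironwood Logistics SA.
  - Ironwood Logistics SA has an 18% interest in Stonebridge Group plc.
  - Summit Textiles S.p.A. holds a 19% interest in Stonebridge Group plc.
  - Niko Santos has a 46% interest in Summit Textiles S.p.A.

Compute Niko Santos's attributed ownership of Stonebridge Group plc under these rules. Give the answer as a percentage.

14.14%

Chain via Summit Textiles S.p.A. (R1): 46% × 19% = 8.74% of Stonebridge Group plc.
Chain via Ironwood Logistics SA (R1): 30% × 18% = 5.4% of Stonebridge Group plc.
Aggregating (R2): 8.74% + 5.4% = 14.14%.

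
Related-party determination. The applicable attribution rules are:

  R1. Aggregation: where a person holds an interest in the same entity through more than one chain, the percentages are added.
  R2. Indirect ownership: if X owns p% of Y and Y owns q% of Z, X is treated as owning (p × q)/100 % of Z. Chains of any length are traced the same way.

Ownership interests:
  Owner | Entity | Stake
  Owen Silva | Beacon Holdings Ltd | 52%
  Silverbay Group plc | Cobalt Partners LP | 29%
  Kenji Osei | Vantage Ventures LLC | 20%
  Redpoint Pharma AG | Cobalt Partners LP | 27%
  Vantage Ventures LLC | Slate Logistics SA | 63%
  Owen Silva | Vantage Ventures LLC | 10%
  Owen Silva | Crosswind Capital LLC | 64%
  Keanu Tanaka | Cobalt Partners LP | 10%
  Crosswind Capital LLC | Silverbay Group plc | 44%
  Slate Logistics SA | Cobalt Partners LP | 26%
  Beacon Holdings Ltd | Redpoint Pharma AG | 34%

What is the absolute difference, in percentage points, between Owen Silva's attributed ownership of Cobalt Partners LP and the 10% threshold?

Chain via Beacon Holdings Ltd → Redpoint Pharma AG (R2): 52% × 34% × 27% = 4.7736% of Cobalt Partners LP.
Chain via Vantage Ventures LLC → Slate Logistics SA (R2): 10% × 63% × 26% = 1.638% of Cobalt Partners LP.
Chain via Crosswind Capital LLC → Silverbay Group plc (R2): 64% × 44% × 29% = 8.1664% of Cobalt Partners LP.
Aggregating (R1): 4.7736% + 1.638% + 8.1664% = 14.578%.
14.578% exceeds the 10% threshold by 4.578 percentage points.

4.578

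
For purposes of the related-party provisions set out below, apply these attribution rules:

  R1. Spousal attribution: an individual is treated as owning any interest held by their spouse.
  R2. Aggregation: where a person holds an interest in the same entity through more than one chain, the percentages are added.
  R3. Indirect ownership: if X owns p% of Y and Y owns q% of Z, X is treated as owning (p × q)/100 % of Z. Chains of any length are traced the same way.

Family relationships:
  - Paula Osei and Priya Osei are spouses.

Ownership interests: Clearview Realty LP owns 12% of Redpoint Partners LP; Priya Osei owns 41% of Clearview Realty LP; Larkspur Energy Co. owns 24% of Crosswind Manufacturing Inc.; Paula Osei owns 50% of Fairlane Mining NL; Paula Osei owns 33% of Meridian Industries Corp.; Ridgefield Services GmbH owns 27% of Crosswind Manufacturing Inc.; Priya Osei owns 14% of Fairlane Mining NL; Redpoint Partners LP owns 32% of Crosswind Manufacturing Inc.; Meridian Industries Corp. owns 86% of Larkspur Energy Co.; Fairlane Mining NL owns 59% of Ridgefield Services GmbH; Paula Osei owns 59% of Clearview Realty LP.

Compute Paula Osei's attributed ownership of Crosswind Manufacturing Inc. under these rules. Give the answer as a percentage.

By spousal attribution (R1), Paula Osei is treated as also owning Priya Osei's interest in Clearview Realty LP, giving 59% + 41% = 100%.
By spousal attribution (R1), Paula Osei is treated as also owning Priya Osei's interest in Fairlane Mining NL, giving 50% + 14% = 64%.
Chain via Meridian Industries Corp. → Larkspur Energy Co. (R3): 33% × 86% × 24% = 6.8112% of Crosswind Manufacturing Inc.
Chain via Clearview Realty LP → Redpoint Partners LP (R3): 100% × 12% × 32% = 3.84% of Crosswind Manufacturing Inc.
Chain via Fairlane Mining NL → Ridgefield Services GmbH (R3): 64% × 59% × 27% = 10.1952% of Crosswind Manufacturing Inc.
Aggregating (R2): 6.8112% + 3.84% + 10.1952% = 20.8464%.

20.8464%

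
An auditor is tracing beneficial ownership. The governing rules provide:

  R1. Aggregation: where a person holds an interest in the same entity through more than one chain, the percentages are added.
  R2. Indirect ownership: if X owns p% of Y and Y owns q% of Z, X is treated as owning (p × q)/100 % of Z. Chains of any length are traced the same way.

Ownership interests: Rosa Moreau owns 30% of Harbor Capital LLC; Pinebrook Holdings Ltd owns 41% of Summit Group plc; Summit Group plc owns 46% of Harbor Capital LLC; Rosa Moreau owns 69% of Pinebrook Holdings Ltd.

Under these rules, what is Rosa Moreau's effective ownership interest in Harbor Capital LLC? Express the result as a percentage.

Chain via Pinebrook Holdings Ltd → Summit Group plc (R2): 69% × 41% × 46% = 13.0134% of Harbor Capital LLC.
Direct interest in Harbor Capital LLC: 30%.
Aggregating (R1): 13.0134% + 30% = 43.0134%.

43.0134%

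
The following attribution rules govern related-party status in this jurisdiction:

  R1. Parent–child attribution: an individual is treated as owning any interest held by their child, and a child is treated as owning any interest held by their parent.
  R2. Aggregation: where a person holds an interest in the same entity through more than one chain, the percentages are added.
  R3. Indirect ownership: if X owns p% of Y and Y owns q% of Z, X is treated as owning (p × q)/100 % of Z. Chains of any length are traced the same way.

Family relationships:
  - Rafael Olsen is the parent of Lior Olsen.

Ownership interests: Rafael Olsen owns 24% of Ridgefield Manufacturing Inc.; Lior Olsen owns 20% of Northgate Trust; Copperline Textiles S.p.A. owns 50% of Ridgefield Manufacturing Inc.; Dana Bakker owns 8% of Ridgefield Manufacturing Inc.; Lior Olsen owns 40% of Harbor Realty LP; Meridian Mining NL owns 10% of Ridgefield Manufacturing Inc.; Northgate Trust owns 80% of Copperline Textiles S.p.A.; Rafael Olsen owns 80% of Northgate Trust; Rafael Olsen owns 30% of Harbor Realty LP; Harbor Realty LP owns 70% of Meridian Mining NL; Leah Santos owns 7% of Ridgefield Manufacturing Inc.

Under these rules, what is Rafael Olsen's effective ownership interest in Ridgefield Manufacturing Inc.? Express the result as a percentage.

By parent–child attribution (R1), Rafael Olsen is treated as also owning Lior Olsen's interest in Northgate Trust, giving 80% + 20% = 100%.
By parent–child attribution (R1), Rafael Olsen is treated as also owning Lior Olsen's interest in Harbor Realty LP, giving 30% + 40% = 70%.
Chain via Northgate Trust → Copperline Textiles S.p.A. (R3): 100% × 80% × 50% = 40% of Ridgefield Manufacturing Inc.
Chain via Harbor Realty LP → Meridian Mining NL (R3): 70% × 70% × 10% = 4.9% of Ridgefield Manufacturing Inc.
Direct interest in Ridgefield Manufacturing Inc: 24%.
Aggregating (R2): 40% + 4.9% + 24% = 68.9%.

68.9%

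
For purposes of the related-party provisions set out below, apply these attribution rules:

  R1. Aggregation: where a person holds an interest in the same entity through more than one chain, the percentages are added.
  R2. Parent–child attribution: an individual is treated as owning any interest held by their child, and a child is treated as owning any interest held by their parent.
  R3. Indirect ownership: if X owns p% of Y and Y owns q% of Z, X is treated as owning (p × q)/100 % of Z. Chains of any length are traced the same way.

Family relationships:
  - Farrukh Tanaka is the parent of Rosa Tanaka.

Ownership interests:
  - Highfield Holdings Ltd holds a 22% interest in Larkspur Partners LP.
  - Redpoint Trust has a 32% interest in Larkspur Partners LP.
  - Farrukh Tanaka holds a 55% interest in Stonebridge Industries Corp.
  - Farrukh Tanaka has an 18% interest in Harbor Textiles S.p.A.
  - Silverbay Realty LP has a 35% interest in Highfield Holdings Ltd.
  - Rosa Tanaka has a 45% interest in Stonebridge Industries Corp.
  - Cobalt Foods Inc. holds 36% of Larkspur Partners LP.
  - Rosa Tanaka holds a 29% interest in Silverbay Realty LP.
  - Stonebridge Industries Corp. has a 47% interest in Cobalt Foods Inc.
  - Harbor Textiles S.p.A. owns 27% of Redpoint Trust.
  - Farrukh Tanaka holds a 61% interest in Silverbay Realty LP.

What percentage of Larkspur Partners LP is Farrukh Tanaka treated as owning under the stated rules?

25.4052%

By parent–child attribution (R2), Farrukh Tanaka is treated as also owning Rosa Tanaka's interest in Silverbay Realty LP, giving 61% + 29% = 90%.
By parent–child attribution (R2), Farrukh Tanaka is treated as also owning Rosa Tanaka's interest in Stonebridge Industries Corp, giving 55% + 45% = 100%.
Chain via Silverbay Realty LP → Highfield Holdings Ltd (R3): 90% × 35% × 22% = 6.93% of Larkspur Partners LP.
Chain via Stonebridge Industries Corp. → Cobalt Foods Inc. (R3): 100% × 47% × 36% = 16.92% of Larkspur Partners LP.
Chain via Harbor Textiles S.p.A. → Redpoint Trust (R3): 18% × 27% × 32% = 1.5552% of Larkspur Partners LP.
Aggregating (R1): 6.93% + 16.92% + 1.5552% = 25.4052%.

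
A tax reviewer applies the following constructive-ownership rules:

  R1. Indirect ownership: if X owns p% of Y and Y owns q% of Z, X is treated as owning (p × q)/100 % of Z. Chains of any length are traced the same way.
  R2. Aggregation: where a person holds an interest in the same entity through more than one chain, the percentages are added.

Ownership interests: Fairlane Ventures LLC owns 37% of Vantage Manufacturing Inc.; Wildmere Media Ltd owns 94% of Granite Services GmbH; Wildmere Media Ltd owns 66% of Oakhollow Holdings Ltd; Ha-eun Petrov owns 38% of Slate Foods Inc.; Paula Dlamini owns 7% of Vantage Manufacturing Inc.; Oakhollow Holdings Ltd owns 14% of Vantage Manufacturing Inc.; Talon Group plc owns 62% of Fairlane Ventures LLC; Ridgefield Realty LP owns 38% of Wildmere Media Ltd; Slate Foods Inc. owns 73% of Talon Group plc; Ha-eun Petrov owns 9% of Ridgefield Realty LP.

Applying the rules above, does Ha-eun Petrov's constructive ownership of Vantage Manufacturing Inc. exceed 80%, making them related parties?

No

Chain via Ridgefield Realty LP → Wildmere Media Ltd → Oakhollow Holdings Ltd (R1): 9% × 38% × 66% × 14% = 0.316008% of Vantage Manufacturing Inc.
Chain via Slate Foods Inc. → Talon Group plc → Fairlane Ventures LLC (R1): 38% × 73% × 62% × 37% = 6.363556% of Vantage Manufacturing Inc.
Aggregating (R2): 0.316008% + 6.363556% = 6.679564%.
6.679564% does not exceed the 80% threshold, so Ha-eun is not a related party to Vantage Manufacturing Inc.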